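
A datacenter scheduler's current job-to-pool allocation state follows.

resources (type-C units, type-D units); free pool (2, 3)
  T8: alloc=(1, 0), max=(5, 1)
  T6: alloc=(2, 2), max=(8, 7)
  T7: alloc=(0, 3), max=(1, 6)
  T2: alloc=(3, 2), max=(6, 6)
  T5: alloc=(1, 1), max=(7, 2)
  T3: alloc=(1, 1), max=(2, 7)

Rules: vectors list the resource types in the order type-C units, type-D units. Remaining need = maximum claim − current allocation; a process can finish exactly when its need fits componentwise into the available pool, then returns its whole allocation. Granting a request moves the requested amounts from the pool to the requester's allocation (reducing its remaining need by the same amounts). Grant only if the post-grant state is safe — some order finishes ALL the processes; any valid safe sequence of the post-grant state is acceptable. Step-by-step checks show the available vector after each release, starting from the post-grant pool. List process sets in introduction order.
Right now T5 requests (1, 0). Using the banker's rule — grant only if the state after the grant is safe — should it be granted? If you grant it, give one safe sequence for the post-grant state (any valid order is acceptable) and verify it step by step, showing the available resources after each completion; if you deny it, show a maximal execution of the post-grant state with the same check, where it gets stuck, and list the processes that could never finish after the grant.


DENY. Granting would leave the state unsafe.
Key observation: the wall is type-C units: completing T7, T3 brings the pool only to (2, 7), and all the rest need more.
Pretend the grant happened; the run T7, T3 goes as far as possible. Verifying each step:
  pool = (1, 3)
  run T7 (needs (1, 3), free (1, 3)); after release of (0, 3) the pool is (1, 6)
  run T3 (needs (1, 6), free (1, 6)); after release of (1, 1) the pool is (2, 7)
  T8 cannot run: need (4, 1) vs free (2, 7) (insufficient type-C units)
  T6 cannot run: need (6, 5) vs free (2, 7) (insufficient type-C units)
  T2 cannot run: need (3, 4) vs free (2, 7) (insufficient type-C units)
  T5 cannot run: need (5, 1) vs free (2, 7) (insufficient type-C units)
Post-grant, the permanently blocked set is T8, T6, T2 and T5.


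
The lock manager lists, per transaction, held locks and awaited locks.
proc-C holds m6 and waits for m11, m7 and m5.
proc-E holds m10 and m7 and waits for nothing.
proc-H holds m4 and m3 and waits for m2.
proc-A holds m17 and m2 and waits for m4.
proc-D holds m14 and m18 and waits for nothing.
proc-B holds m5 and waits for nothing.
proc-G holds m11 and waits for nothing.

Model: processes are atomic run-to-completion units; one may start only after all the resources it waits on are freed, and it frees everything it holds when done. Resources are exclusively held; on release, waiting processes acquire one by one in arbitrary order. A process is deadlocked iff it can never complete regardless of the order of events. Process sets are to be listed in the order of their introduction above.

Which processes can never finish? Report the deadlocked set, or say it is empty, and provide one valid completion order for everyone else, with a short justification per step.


The deadlocked set is proc-H and proc-A.
Key observation: the loop proc-H -> proc-A -> proc-H blocks itself forever; no other process is dragged down with it.
A valid finishing order for the others: proc-B, proc-E, proc-G, proc-C, proc-D.
Verifying each step:
  run proc-B (it waits on nothing); releases m5
  run proc-E (it waits on nothing); releases m10 and m7
  run proc-G (it waits on nothing); releases m11
  run proc-C (all its waits — m11, m7 and m5 — are resolved); releases m6
  run proc-D (it waits on nothing); releases m14 and m18


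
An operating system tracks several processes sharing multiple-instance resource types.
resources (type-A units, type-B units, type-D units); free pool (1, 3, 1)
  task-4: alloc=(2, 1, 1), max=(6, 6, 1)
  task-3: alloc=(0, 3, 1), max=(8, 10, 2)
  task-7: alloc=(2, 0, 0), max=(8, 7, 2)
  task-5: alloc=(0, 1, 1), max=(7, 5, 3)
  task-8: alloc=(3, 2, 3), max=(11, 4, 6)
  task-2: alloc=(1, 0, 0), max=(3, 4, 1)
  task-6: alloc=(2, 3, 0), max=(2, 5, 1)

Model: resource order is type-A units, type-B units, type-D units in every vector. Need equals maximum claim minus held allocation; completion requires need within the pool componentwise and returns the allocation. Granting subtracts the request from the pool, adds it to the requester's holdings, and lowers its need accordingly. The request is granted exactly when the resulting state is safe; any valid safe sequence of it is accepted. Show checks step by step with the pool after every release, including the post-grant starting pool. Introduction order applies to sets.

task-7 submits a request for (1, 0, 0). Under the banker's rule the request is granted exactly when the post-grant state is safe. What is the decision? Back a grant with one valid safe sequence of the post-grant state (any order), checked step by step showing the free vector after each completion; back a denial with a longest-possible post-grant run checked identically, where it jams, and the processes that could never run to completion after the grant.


DENY: after the grant no complete ordering would exist.
Key observation: type-A units is the bottleneck — with task-6, task-2 done the pool holds (3, 6, 1), short of every remaining need.
Pretend the grant happened; the run task-6, task-2 goes as far as possible. Step-by-step check:
  pool = (0, 3, 1)
  task-6 needs (0, 2, 1) <= (0, 3, 1) -> finishes; pool += (2, 3, 0) = (2, 6, 1)
  task-2 needs (2, 4, 1) <= (2, 6, 1) -> finishes; pool += (1, 0, 0) = (3, 6, 1)
  task-4 still needs (4, 5, 0) but only (3, 6, 1) is free — short on type-A units
  task-3 still needs (8, 7, 1) but only (3, 6, 1) is free — short on type-A units and type-B units
  task-7 still needs (5, 7, 2) but only (3, 6, 1) is free — short on type-A units, type-B units and type-D units
  task-5 still needs (7, 4, 2) but only (3, 6, 1) is free — short on type-A units and type-D units
  task-8 still needs (8, 2, 3) but only (3, 6, 1) is free — short on type-A units and type-D units
Processes that could never finish after the grant: task-4, task-3, task-7, task-5 and task-8.


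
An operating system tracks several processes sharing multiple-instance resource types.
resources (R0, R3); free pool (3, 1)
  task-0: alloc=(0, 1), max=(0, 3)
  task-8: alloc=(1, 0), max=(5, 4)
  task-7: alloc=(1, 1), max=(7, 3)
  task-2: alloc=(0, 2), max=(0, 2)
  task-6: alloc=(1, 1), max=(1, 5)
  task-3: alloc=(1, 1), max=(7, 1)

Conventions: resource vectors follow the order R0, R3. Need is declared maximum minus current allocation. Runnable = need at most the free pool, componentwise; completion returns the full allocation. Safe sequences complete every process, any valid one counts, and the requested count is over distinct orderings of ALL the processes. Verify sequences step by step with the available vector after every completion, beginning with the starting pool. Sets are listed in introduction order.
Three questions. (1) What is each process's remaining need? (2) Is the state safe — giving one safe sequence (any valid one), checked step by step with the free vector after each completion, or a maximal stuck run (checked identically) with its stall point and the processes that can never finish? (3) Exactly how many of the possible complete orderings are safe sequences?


(1) Need matrix, components ordered R0, R3:
  task-0: (0, 2)
  task-8: (4, 4)
  task-7: (6, 2)
  task-2: (0, 0)
  task-6: (0, 4)
  task-3: (6, 0)
(2) The state is UNSAFE.
Key observation: task-2, task-0, task-6, task-8 can finish, but then (5, 5) is all there is, and the blocked group's R0 demands exceed it.
A maximal execution: task-2, task-0, task-6, task-8 — then nothing else fits. Step-by-step check:
  pool = (3, 1)
  run task-2 (needs (0, 0), free (3, 1)); after release of (0, 2) the pool is (3, 3)
  run task-0 (needs (0, 2), free (3, 3)); after release of (0, 1) the pool is (3, 4)
  run task-6 (needs (0, 4), free (3, 4)); after release of (1, 1) the pool is (4, 5)
  run task-8 (needs (4, 4), free (4, 5)); after release of (1, 0) the pool is (5, 5)
  blocked: task-7 wants (6, 2), pool (5, 5) — not enough R0
  blocked: task-3 wants (6, 0), pool (5, 5) — not enough R0
Never able to finish: task-7 and task-3.
(3) Exactly 0 of the possible complete orderings are safe sequences.


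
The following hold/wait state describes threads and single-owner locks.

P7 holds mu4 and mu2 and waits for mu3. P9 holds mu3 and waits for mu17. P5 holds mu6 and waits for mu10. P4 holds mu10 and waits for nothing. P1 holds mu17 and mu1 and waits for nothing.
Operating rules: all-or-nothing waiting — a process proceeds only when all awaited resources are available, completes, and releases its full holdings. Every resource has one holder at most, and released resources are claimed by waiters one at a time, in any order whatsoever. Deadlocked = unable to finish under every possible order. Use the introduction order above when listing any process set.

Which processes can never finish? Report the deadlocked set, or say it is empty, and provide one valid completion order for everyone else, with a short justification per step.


Nothing here is deadlocked.
Key observation: although several processes wait, no cycle exists — each chain bottoms out at a free runner.
The rest can finish in the order P1, P9, P7, P4, P5.
Verifying each step:
  P1: no waits; runs immediately, freeing mu17 and mu1
  P9 waits on mu17 — all released -> runs and releases mu3
  P7 waits on mu3 — all released -> runs and releases mu4 and mu2
  P4: no waits; runs immediately, freeing mu10
  P5 waits on mu10 — all released -> runs and releases mu6


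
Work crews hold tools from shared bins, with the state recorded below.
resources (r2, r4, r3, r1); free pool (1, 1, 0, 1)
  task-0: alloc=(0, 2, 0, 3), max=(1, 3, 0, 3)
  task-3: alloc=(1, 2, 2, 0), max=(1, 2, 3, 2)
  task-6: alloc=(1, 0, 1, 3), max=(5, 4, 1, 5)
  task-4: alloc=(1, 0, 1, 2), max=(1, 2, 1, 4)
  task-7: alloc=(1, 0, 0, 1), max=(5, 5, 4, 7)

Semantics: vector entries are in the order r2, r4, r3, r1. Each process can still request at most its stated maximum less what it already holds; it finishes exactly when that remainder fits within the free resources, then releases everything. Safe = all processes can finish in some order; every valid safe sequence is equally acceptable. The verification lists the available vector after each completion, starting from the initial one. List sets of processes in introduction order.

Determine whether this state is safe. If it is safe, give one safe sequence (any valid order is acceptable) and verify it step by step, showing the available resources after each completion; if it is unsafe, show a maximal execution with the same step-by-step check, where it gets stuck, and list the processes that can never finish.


UNSAFE.
Key observation: no order helps: past task-0, task-4, task-3, the free pool tops out at (3, 5, 3, 6), below what each blocked process needs in r2.
The run task-0, task-4, task-3 cannot be extended any further. Step-by-step check:
  pool = (1, 1, 0, 1)
  task-0 needs (1, 1, 0, 0) <= (1, 1, 0, 1) -> finishes; pool += (0, 2, 0, 3) = (1, 3, 0, 4)
  task-4 needs (0, 2, 0, 2) <= (1, 3, 0, 4) -> finishes; pool += (1, 0, 1, 2) = (2, 3, 1, 6)
  task-3 needs (0, 0, 1, 2) <= (2, 3, 1, 6) -> finishes; pool += (1, 2, 2, 0) = (3, 5, 3, 6)
  task-6 still needs (4, 4, 0, 2) but only (3, 5, 3, 6) is free — short on r2
  task-7 still needs (4, 5, 4, 6) but only (3, 5, 3, 6) is free — short on r2 and r3
Processes that can never finish: task-6 and task-7.


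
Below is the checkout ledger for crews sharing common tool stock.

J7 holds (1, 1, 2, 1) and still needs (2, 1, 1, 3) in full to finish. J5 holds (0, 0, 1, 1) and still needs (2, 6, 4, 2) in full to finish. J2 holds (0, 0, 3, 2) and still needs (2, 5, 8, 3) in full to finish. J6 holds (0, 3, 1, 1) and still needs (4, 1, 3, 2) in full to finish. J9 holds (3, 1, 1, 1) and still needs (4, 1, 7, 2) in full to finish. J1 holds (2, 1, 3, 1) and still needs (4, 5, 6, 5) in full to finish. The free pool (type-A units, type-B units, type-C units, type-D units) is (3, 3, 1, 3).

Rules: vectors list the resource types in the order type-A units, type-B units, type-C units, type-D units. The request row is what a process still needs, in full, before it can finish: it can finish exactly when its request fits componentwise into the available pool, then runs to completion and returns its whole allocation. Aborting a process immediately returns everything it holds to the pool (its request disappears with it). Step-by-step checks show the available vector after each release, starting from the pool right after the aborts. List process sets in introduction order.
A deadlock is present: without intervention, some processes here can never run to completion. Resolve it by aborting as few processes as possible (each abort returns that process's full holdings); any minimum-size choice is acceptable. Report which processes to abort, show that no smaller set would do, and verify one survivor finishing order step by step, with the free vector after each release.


The answer: abort J9.
Key observation: the deadlocked J1 becomes finishable only because J9 released (3, 1, 1, 1); it completes at step 4 below.
Minimality: the empty abort set fails — the state is deadlocked as it stands.
One survivor order: J7, J6, J5, J1, J2. Check, step by step (post-abort pool first):
  pool = (6, 4, 2, 4)
  run J7 (needs (2, 1, 1, 3), free (6, 4, 2, 4)); after release of (1, 1, 2, 1) the pool is (7, 5, 4, 5)
  run J6 (needs (4, 1, 3, 2), free (7, 5, 4, 5)); after release of (0, 3, 1, 1) the pool is (7, 8, 5, 6)
  run J5 (needs (2, 6, 4, 2), free (7, 8, 5, 6)); after release of (0, 0, 1, 1) the pool is (7, 8, 6, 7)
  run J1 (needs (4, 5, 6, 5), free (7, 8, 6, 7)); after release of (2, 1, 3, 1) the pool is (9, 9, 9, 8)
  run J2 (needs (2, 5, 8, 3), free (9, 9, 9, 8)); after release of (0, 0, 3, 2) the pool is (9, 9, 12, 10)


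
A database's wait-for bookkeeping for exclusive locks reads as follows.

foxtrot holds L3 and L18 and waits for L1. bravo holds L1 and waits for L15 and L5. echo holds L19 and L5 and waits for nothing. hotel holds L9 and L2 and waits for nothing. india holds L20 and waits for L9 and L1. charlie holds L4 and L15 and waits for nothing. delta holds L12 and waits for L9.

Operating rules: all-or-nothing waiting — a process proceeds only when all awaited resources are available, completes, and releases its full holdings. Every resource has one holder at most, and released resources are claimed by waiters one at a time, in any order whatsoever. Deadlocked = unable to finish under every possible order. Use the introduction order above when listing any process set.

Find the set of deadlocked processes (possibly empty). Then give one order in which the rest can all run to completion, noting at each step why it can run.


Nothing here is deadlocked.
Key observation: all waits point, directly or indirectly, at processes that can finish, so nothing is permanently blocked.
One completion order for the rest: charlie, echo, bravo, hotel, foxtrot, delta, india.
Verifying each step:
  charlie waits on nothing -> runs at once and releases L4 and L15
  echo waits on nothing -> runs at once and releases L19 and L5
  bravo waits on L15 and L5 — all released -> runs and releases L1
  hotel waits on nothing -> runs at once and releases L9 and L2
  foxtrot waits on L1 — all released -> runs and releases L3 and L18
  delta waits on L9 — all released -> runs and releases L12
  india waits on L9 and L1 — all released -> runs and releases L20


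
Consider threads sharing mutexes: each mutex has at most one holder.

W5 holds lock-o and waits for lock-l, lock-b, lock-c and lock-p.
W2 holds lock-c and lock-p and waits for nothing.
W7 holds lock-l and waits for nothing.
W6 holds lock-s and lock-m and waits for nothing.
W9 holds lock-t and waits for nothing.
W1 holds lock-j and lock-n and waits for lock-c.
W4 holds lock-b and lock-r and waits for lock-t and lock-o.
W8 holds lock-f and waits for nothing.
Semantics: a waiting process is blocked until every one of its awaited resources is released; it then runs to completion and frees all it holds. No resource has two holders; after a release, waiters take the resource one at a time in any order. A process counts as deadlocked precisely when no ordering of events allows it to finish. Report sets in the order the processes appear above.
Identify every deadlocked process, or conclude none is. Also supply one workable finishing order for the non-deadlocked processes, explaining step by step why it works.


Deadlocked set: W5 and W4.
Key observation: the waits loop around W5 -> W4 -> W5 with no way out; no other process is dragged down with it.
The rest can finish in the order W8, W7, W2, W6, W1, W9.
Step-by-step check:
  W8 waits on nothing -> runs at once and releases lock-f
  W7 waits on nothing -> runs at once and releases lock-l
  W2 waits on nothing -> runs at once and releases lock-c and lock-p
  W6 waits on nothing -> runs at once and releases lock-s and lock-m
  run W1 (all its waits — lock-c — are resolved); releases lock-j and lock-n
  W9 waits on nothing -> runs at once and releases lock-t


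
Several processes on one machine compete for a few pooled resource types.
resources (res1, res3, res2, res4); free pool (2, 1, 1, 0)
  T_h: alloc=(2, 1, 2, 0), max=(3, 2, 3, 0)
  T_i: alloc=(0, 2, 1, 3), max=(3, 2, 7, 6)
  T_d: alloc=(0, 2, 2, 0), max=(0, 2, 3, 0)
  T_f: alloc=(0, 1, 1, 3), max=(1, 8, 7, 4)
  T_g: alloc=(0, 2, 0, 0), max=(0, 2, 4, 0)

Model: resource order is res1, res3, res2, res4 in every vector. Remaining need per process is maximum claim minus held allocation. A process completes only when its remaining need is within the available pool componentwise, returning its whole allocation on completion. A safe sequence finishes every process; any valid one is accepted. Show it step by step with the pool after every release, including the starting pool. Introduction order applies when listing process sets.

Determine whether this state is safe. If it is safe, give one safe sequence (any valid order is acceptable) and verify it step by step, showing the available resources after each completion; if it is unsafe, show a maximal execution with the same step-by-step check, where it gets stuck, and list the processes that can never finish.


UNSAFE.
Key observation: once T_d, T_h, T_g finish, the pool peaks at (4, 6, 5, 0) — and every remaining process still needs more res2 than that.
A maximal execution: T_d, T_h, T_g — then nothing else fits. Step-by-step check:
  pool = (2, 1, 1, 0)
  run T_d (needs (0, 0, 1, 0), free (2, 1, 1, 0)); after release of (0, 2, 2, 0) the pool is (2, 3, 3, 0)
  run T_h (needs (1, 1, 1, 0), free (2, 3, 3, 0)); after release of (2, 1, 2, 0) the pool is (4, 4, 5, 0)
  run T_g (needs (0, 0, 4, 0), free (4, 4, 5, 0)); after release of (0, 2, 0, 0) the pool is (4, 6, 5, 0)
  blocked: T_i wants (3, 0, 6, 3), pool (4, 6, 5, 0) — not enough res2 and res4
  blocked: T_f wants (1, 7, 6, 1), pool (4, 6, 5, 0) — not enough res3, res2 and res4
Never able to finish: T_i and T_f.


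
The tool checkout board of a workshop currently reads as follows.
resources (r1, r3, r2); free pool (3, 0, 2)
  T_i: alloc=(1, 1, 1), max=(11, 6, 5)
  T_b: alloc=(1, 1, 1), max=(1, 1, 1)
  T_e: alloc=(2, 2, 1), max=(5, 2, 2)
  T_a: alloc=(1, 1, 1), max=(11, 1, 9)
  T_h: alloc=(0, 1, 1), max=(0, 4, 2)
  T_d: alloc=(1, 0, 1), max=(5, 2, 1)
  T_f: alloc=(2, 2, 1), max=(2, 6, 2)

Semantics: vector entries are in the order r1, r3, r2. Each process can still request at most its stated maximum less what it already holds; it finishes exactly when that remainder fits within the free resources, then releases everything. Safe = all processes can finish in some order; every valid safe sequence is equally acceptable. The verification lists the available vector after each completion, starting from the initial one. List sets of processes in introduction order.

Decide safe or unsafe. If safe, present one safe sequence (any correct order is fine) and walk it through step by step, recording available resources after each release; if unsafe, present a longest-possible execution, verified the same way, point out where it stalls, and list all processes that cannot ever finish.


The state is UNSAFE.
Key observation: even finishing T_e, T_b, T_h, T_d, T_f leaves just (9, 6, 7) free — too little r1 for any of the remaining processes.
Going as far as possible: T_e, T_b, T_h, T_d, T_f; after that, nothing fits. Check, step by step:
  pool = (3, 0, 2)
  T_e: need (3, 0, 1) fits (3, 0, 2); releases (2, 2, 1), pool now (5, 2, 3)
  T_b: need (0, 0, 0) fits (5, 2, 3); releases (1, 1, 1), pool now (6, 3, 4)
  T_h: need (0, 3, 1) fits (6, 3, 4); releases (0, 1, 1), pool now (6, 4, 5)
  T_d: need (4, 2, 0) fits (6, 4, 5); releases (1, 0, 1), pool now (7, 4, 6)
  T_f: need (0, 4, 1) fits (7, 4, 6); releases (2, 2, 1), pool now (9, 6, 7)
  T_i cannot run: need (10, 5, 4) vs free (9, 6, 7) (insufficient r1)
  T_a cannot run: need (10, 0, 8) vs free (9, 6, 7) (insufficient r1 and r2)
Processes that can never finish: T_i and T_a.


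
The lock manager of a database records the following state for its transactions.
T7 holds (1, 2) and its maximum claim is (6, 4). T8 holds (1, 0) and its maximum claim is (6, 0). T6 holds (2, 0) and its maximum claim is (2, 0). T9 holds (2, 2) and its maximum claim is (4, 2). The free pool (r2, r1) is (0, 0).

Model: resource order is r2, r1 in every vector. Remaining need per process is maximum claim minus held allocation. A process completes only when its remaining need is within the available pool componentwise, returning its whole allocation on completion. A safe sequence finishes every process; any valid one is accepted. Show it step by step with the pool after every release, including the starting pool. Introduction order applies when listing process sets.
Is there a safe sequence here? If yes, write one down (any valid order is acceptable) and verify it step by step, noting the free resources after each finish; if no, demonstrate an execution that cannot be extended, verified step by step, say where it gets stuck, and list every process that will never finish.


UNSAFE.
Key observation: after T6, T9 complete, (4, 2) is the best the pool ever gets, yet each leftover process wants more r2.
The run T6, T9 cannot be extended any further. Verifying each step:
  pool = (0, 0)
  T6: need (0, 0) fits (0, 0); releases (2, 0), pool now (2, 0)
  T9: need (2, 0) fits (2, 0); releases (2, 2), pool now (4, 2)
  blocked: T7 wants (5, 2), pool (4, 2) — not enough r2
  blocked: T8 wants (5, 0), pool (4, 2) — not enough r2
Processes that can never finish: T7 and T8.


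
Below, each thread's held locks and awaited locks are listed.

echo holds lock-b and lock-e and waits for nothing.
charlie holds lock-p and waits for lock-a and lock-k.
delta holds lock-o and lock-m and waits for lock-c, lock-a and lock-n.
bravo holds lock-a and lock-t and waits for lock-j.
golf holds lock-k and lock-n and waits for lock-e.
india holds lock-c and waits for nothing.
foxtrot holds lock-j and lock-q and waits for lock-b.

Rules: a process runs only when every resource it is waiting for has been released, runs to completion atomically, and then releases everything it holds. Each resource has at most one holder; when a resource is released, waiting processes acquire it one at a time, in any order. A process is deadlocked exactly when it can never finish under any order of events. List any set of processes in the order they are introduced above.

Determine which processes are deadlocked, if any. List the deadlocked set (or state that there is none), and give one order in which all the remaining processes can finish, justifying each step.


No process is deadlocked.
Key observation: no waiting chain loops back on itself — every chain ends at a process that waits on nothing, so everyone eventually runs.
The rest can finish in the order echo, foxtrot, golf, india, bravo, charlie, delta.
Verifying each step:
  echo waits on nothing -> runs at once and releases lock-b and lock-e
  foxtrot waits on lock-b — all released -> runs and releases lock-j and lock-q
  golf waits on lock-e — all released -> runs and releases lock-k and lock-n
  india waits on nothing -> runs at once and releases lock-c
  bravo waits on lock-j — all released -> runs and releases lock-a and lock-t
  charlie waits on lock-a and lock-k — all released -> runs and releases lock-p
  delta waits on lock-c, lock-a and lock-n — all released -> runs and releases lock-o and lock-m


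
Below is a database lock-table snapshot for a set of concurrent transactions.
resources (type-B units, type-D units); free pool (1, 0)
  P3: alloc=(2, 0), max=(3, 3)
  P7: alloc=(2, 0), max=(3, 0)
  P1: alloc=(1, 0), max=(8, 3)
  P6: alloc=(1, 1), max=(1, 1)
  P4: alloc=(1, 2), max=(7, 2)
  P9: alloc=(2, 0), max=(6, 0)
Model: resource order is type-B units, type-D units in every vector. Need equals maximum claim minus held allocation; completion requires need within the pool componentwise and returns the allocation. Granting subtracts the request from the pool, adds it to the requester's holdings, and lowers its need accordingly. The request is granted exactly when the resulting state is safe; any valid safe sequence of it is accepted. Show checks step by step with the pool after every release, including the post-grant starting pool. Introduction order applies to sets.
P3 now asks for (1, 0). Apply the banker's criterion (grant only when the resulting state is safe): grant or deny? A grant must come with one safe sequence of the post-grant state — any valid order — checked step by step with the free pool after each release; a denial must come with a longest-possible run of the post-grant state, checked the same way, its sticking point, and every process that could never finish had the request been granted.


DENY — the pretend-granted state is unsafe.
Key observation: after P6, P7 the pool peaks at (3, 1), and each blocked process is short somewhere: P3 on type-D units; P1 on type-B units, type-D units; P4 on type-B units; P9 on type-B units.
Pretend the grant happened; the run P6, P7 goes as far as possible. Check, step by step:
  pool = (0, 0)
  run P6 (needs (0, 0), free (0, 0)); after release of (1, 1) the pool is (1, 1)
  run P7 (needs (1, 0), free (1, 1)); after release of (2, 0) the pool is (3, 1)
  blocked: P3 wants (0, 3), pool (3, 1) — not enough type-D units
  blocked: P1 wants (7, 3), pool (3, 1) — not enough type-B units and type-D units
  blocked: P4 wants (6, 0), pool (3, 1) — not enough type-B units
  blocked: P9 wants (4, 0), pool (3, 1) — not enough type-B units
Post-grant, the permanently blocked set is P3, P1, P4 and P9.


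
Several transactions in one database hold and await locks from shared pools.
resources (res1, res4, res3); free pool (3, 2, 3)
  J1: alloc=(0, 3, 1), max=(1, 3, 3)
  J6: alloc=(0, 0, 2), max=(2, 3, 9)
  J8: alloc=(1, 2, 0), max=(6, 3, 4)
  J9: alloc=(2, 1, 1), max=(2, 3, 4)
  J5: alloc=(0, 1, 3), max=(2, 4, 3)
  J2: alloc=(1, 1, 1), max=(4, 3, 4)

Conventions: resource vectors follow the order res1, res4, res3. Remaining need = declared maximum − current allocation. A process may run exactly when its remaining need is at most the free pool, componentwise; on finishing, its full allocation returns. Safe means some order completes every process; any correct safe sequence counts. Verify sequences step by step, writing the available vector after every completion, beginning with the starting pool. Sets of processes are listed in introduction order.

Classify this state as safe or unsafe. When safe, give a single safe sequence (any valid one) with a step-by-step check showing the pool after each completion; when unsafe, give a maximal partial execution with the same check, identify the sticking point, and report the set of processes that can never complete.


SAFE. One safe sequence: J2, J1, J9, J8, J5, J6.
Key observation: J2 marks the first exact bind of the order: its need (3, 2, 3) fits the free (3, 2, 3) with zero slack on a requested resource.
Check, step by step:
  pool = (3, 2, 3)
  J2: need (3, 2, 3) fits (3, 2, 3); releases (1, 1, 1), pool now (4, 3, 4)
  J1: need (1, 0, 2) fits (4, 3, 4); releases (0, 3, 1), pool now (4, 6, 5)
  J9: need (0, 2, 3) fits (4, 6, 5); releases (2, 1, 1), pool now (6, 7, 6)
  J8: need (5, 1, 4) fits (6, 7, 6); releases (1, 2, 0), pool now (7, 9, 6)
  J5: need (2, 3, 0) fits (7, 9, 6); releases (0, 1, 3), pool now (7, 10, 9)
  J6: need (2, 3, 7) fits (7, 10, 9); releases (0, 0, 2), pool now (7, 10, 11)


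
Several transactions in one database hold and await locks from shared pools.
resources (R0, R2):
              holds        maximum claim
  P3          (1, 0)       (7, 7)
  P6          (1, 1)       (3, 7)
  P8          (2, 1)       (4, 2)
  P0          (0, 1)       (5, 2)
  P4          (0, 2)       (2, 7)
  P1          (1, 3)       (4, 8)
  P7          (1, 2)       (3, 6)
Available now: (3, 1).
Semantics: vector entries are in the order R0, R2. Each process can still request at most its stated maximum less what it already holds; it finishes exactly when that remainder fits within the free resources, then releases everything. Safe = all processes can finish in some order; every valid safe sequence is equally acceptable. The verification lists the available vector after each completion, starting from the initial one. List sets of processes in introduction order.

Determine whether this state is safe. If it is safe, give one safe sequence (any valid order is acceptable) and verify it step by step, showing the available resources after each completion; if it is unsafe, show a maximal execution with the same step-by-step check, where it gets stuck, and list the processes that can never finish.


UNSAFE.
Key observation: even finishing P8, P0 leaves just (5, 3) free — too little R2 for any of the remaining processes.
The run P8, P0 cannot be extended any further. Verifying each step:
  pool = (3, 1)
  P8: need (2, 1) fits (3, 1); releases (2, 1), pool now (5, 2)
  P0: need (5, 1) fits (5, 2); releases (0, 1), pool now (5, 3)
  P3 still needs (6, 7) but only (5, 3) is free — short on R0 and R2
  P6 still needs (2, 6) but only (5, 3) is free — short on R2
  P4 still needs (2, 5) but only (5, 3) is free — short on R2
  P1 still needs (3, 5) but only (5, 3) is free — short on R2
  P7 still needs (2, 4) but only (5, 3) is free — short on R2
Never able to finish: P3, P6, P4, P1 and P7.


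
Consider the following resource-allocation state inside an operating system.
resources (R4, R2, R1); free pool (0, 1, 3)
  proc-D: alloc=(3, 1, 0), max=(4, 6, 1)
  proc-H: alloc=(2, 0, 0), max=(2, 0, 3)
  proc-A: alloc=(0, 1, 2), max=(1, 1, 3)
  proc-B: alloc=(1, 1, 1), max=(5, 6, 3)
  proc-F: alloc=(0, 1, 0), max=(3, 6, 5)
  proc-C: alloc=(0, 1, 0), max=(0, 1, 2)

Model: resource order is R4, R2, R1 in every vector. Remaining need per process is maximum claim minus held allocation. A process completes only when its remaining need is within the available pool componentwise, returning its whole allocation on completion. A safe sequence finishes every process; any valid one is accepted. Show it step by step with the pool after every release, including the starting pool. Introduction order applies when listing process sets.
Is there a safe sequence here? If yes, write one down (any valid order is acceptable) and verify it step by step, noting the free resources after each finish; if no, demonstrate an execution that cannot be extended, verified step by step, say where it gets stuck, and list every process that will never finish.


UNSAFE — no complete ordering exists.
Key observation: the wall is R2: completing proc-H, proc-C, proc-A brings the pool only to (2, 3, 5), and all the rest need more.
Going as far as possible: proc-H, proc-C, proc-A; after that, nothing fits. Step-by-step check:
  pool = (0, 1, 3)
  run proc-H (needs (0, 0, 3), free (0, 1, 3)); after release of (2, 0, 0) the pool is (2, 1, 3)
  run proc-C (needs (0, 0, 2), free (2, 1, 3)); after release of (0, 1, 0) the pool is (2, 2, 3)
  run proc-A (needs (1, 0, 1), free (2, 2, 3)); after release of (0, 1, 2) the pool is (2, 3, 5)
  proc-D cannot run: need (1, 5, 1) vs free (2, 3, 5) (insufficient R2)
  proc-B cannot run: need (4, 5, 2) vs free (2, 3, 5) (insufficient R4 and R2)
  proc-F cannot run: need (3, 5, 5) vs free (2, 3, 5) (insufficient R4 and R2)
Processes that can never finish: proc-D, proc-B and proc-F.


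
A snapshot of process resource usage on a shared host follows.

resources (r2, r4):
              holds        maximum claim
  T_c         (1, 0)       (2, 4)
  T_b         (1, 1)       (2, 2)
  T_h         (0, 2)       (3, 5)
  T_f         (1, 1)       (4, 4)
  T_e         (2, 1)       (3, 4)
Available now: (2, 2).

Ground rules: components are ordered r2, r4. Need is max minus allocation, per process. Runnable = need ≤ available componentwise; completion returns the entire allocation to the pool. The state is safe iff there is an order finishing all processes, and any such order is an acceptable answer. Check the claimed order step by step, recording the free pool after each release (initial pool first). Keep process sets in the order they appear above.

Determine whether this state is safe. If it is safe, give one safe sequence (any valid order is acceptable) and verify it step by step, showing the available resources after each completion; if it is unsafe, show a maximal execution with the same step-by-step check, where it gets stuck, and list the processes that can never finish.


SAFE — a valid safe sequence is T_b, T_h, T_f, T_c, T_e.
Key observation: the first exact fit in this order is T_h — it needs (3, 3) with (3, 3) free, meeting a requested resource to the last unit.
Verifying each step:
  pool = (2, 2)
  T_b needs (1, 1) <= (2, 2) -> finishes; pool += (1, 1) = (3, 3)
  T_h needs (3, 3) <= (3, 3) -> finishes; pool += (0, 2) = (3, 5)
  T_f needs (3, 3) <= (3, 5) -> finishes; pool += (1, 1) = (4, 6)
  T_c needs (1, 4) <= (4, 6) -> finishes; pool += (1, 0) = (5, 6)
  T_e needs (1, 3) <= (5, 6) -> finishes; pool += (2, 1) = (7, 7)


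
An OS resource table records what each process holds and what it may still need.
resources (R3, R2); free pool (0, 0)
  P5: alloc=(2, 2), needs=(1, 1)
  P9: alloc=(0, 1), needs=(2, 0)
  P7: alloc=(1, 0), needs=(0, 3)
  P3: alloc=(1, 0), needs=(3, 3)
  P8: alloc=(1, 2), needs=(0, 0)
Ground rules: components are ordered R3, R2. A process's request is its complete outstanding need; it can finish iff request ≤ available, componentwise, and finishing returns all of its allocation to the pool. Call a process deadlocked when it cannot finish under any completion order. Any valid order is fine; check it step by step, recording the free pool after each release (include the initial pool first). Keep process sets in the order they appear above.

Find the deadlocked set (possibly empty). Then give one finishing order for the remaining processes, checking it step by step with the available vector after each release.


Nothing here is deadlocked.
Key observation: beginning at P8, releases accumulate fast enough that every process eventually fits.
A valid finishing order for the others: P8, P5, P7, P3, P9. Check, step by step:
  pool = (0, 0)
  P8 needs (0, 0) <= (0, 0) -> finishes; pool += (1, 2) = (1, 2)
  P5 needs (1, 1) <= (1, 2) -> finishes; pool += (2, 2) = (3, 4)
  P7 needs (0, 3) <= (3, 4) -> finishes; pool += (1, 0) = (4, 4)
  P3 needs (3, 3) <= (4, 4) -> finishes; pool += (1, 0) = (5, 4)
  P9 needs (2, 0) <= (5, 4) -> finishes; pool += (0, 1) = (5, 5)


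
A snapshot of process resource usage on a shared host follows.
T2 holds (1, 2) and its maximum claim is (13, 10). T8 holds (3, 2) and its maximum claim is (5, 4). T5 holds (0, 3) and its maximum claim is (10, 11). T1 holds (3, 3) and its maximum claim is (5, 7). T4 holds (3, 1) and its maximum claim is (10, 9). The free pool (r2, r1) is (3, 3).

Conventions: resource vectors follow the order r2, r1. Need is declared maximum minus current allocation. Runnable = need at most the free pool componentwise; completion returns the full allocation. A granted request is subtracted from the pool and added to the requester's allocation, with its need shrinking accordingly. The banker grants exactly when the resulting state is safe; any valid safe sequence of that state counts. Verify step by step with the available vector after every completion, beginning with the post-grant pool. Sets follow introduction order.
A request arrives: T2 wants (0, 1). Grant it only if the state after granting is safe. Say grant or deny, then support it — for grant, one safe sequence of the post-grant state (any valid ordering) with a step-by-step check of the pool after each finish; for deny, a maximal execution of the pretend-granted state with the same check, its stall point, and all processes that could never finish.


DENY — the pretend-granted state is unsafe.
Key observation: after T8, T1 the pool peaks at (9, 7), and each blocked process is short somewhere: T2 on r2; T5 on r2, r1; T4 on r1.
After a pretend grant, a maximal execution: T8, T1 — then nothing else fits. Step-by-step check:
  pool = (3, 2)
  T8 needs (2, 2) <= (3, 2) -> finishes; pool += (3, 2) = (6, 4)
  T1 needs (2, 4) <= (6, 4) -> finishes; pool += (3, 3) = (9, 7)
  blocked: T2 wants (12, 7), pool (9, 7) — not enough r2
  blocked: T5 wants (10, 8), pool (9, 7) — not enough r2 and r1
  blocked: T4 wants (7, 8), pool (9, 7) — not enough r1
Post-grant, the permanently blocked set is T2, T5 and T4.


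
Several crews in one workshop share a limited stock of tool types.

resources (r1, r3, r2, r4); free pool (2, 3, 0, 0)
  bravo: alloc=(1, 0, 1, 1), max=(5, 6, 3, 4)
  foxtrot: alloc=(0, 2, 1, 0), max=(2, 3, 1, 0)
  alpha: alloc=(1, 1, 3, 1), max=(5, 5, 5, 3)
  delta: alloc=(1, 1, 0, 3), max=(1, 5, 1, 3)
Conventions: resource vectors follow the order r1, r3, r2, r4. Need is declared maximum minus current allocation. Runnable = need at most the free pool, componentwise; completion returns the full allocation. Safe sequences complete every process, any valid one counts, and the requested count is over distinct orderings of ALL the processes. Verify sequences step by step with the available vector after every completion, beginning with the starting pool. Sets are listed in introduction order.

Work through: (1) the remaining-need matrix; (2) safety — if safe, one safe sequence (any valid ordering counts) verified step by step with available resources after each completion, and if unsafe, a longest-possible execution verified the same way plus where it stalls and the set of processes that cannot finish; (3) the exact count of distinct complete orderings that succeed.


(1) Need matrix, components ordered r1, r3, r2, r4:
  bravo: (4, 6, 2, 3)
  foxtrot: (2, 1, 0, 0)
  alpha: (4, 4, 2, 2)
  delta: (0, 4, 1, 0)
(2) UNSAFE — no complete ordering exists.
Key observation: once foxtrot, delta finish, the pool peaks at (3, 6, 1, 3) — and every remaining process still needs more r1 than that.
The run foxtrot, delta cannot be extended any further. Check, step by step:
  pool = (2, 3, 0, 0)
  foxtrot: need (2, 1, 0, 0) fits (2, 3, 0, 0); releases (0, 2, 1, 0), pool now (2, 5, 1, 0)
  delta: need (0, 4, 1, 0) fits (2, 5, 1, 0); releases (1, 1, 0, 3), pool now (3, 6, 1, 3)
  bravo still needs (4, 6, 2, 3) but only (3, 6, 1, 3) is free — short on r1 and r2
  alpha still needs (4, 4, 2, 2) but only (3, 6, 1, 3) is free — short on r1 and r2
Permanently blocked: bravo and alpha.
(3) Precisely 0 of the possible complete orderings are safe sequences.


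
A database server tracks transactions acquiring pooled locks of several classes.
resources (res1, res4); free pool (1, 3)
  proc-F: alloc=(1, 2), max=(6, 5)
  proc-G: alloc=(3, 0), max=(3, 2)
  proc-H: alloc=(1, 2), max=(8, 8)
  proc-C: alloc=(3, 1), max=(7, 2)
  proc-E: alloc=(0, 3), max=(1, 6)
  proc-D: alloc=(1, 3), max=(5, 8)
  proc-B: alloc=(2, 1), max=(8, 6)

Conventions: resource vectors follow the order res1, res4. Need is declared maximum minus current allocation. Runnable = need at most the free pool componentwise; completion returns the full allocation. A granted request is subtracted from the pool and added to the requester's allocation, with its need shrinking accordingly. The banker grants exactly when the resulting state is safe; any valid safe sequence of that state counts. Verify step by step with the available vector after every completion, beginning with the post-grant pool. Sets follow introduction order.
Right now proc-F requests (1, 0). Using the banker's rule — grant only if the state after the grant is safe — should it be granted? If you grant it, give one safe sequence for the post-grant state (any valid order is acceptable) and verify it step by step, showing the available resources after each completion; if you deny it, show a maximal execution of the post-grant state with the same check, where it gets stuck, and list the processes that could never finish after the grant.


DENY: after the grant no complete ordering would exist.
Key observation: even finishing proc-G, proc-E leaves just (3, 6) free — too little res1 for any of the remaining processes.
After a pretend grant, a maximal execution: proc-G, proc-E — then nothing else fits. Check, step by step:
  pool = (0, 3)
  proc-G needs (0, 2) <= (0, 3) -> finishes; pool += (3, 0) = (3, 3)
  proc-E needs (1, 3) <= (3, 3) -> finishes; pool += (0, 3) = (3, 6)
  blocked: proc-F wants (4, 3), pool (3, 6) — not enough res1
  blocked: proc-H wants (7, 6), pool (3, 6) — not enough res1
  blocked: proc-C wants (4, 1), pool (3, 6) — not enough res1
  blocked: proc-D wants (4, 5), pool (3, 6) — not enough res1
  blocked: proc-B wants (6, 5), pool (3, 6) — not enough res1
Post-grant, the permanently blocked set is proc-F, proc-H, proc-C, proc-D and proc-B.
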